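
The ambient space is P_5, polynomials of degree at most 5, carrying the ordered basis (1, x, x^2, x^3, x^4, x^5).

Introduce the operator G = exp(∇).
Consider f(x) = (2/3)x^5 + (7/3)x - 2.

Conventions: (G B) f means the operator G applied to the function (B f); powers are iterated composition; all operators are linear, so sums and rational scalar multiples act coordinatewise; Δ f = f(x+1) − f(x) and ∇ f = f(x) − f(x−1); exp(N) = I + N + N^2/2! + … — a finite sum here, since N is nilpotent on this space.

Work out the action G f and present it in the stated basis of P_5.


order-1 term: (10/3)x^4 - (20/3)x^3 + (20/3)x^2 - (10/3)x + 3
order-2 term: (20/3)x^3 - 20x^2 + (70/3)x - 10
order-3 term: (20/3)x^2 - 20x + 50/3
order-4 term: (10/3)x - 20/3
order-5 term: 2/3
the series for exp(∇) f terminates at order 5
exp(∇) f = (2/3)x^5 + (10/3)x^4 - (20/3)x^2 + (17/3)x + 5/3

the result is g(x) = (2/3)x^5 + (10/3)x^4 - (20/3)x^2 + (17/3)x + 5/3


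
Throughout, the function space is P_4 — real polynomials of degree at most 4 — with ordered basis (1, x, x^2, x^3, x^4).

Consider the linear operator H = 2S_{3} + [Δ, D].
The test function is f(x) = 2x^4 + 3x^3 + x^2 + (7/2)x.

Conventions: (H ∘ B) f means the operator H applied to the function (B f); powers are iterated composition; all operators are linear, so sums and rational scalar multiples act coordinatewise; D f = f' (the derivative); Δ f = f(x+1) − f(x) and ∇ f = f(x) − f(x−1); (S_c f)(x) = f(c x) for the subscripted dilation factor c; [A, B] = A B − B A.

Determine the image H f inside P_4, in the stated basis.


S_{3} f = 162x^4 + 81x^3 + 9x^2 + (21/2)x
(2S_{3}) f = 324x^4 + 162x^3 + 18x^2 + 21x
D f = 8x^3 + 9x^2 + 2x + 7/2
Δ D f = 24x^2 + 42x + 19
Δ f = 8x^3 + 21x^2 + 19x + 19/2
D Δ f = 24x^2 + 42x + 19
[Δ, D] f = 0
(2S_{3} + [Δ, D]) f = 324x^4 + 162x^3 + 18x^2 + 21x

the image equals g(x) = 324x^4 + 162x^3 + 18x^2 + 21x


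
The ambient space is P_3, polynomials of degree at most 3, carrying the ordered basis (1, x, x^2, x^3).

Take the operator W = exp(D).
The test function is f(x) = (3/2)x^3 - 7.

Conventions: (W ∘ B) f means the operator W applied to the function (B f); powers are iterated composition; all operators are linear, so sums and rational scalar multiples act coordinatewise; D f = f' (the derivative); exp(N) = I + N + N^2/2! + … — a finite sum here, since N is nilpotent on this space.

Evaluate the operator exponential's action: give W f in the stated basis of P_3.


the image equals g(x) = (3/2)x^3 + (9/2)x^2 + (9/2)x - 11/2

order-1 term: (9/2)x^2
order-2 term: (9/2)x
order-3 term: 3/2
the series for exp(D) f terminates at order 3
exp(D) f = (3/2)x^3 + (9/2)x^2 + (9/2)x - 11/2


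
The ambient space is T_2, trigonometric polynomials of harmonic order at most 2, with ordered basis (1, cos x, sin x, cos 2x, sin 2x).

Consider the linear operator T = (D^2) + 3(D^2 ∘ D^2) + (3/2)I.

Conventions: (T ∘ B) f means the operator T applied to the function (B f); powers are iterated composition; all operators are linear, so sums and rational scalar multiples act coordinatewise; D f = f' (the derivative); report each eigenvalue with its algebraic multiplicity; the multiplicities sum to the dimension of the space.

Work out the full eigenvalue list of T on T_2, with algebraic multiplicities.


image of 1: 3/2
image of cos x: (7/2)cos x
image of sin x: (7/2)sin x
image of cos 2x: (91/2)cos 2x
image of sin 2x: (91/2)sin 2x
the matrix is diagonal; its diagonal is (3/2, 7/2, 7/2, 91/2, 91/2)
for a triangular matrix the eigenvalues are the diagonal entries, with algebraic multiplicity their repetition count

λ = 3/2 (multiplicity 1), λ = 7/2 (multiplicity 2), λ = 91/2 (multiplicity 2)


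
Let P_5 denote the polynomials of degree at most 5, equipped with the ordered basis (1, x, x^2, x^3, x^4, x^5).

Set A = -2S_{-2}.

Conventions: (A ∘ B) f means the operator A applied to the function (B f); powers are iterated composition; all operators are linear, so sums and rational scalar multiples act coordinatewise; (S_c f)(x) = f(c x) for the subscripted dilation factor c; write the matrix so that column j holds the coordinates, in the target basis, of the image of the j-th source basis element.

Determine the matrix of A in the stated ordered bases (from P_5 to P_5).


image of 1: -2
image of x: 4x
image of x^2: -8x^2
image of x^3: 16x^3
image of x^4: -32x^4
image of x^5: 64x^5
each image's coordinates form column j of the matrix

the matrix is [[-2, 0, 0, 0, 0, 0]; [0, 4, 0, 0, 0, 0]; [0, 0, -8, 0, 0, 0]; [0, 0, 0, 16, 0, 0]; [0, 0, 0, 0, -32, 0]; [0, 0, 0, 0, 0, 64]] (rows listed top to bottom)


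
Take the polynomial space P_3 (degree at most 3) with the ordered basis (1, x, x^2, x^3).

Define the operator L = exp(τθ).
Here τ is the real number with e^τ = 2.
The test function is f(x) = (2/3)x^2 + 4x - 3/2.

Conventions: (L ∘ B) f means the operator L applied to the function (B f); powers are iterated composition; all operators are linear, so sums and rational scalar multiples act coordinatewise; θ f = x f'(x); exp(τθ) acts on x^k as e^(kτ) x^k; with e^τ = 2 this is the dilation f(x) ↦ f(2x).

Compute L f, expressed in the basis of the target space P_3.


the result is g(x) = (8/3)x^2 + 8x - 3/2

exp(τθ) x^k = e^(kτ) x^k; with e^τ = 2 this sends x^k to 2^k x^k
x ↦ 2 x
x^2 ↦ 4 x^2
applying this coordinatewise to f: exp(τθ) f = (8/3)x^2 + 8x - 3/2


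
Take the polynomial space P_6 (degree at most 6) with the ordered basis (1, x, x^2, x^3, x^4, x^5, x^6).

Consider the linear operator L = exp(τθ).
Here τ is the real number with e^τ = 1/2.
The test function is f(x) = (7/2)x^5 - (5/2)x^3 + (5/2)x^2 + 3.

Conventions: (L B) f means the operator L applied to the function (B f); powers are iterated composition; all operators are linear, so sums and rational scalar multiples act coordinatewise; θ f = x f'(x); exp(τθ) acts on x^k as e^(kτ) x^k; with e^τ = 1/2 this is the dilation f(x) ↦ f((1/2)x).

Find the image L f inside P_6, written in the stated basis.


exp(τθ) x^k = e^(kτ) x^k; with e^τ = 1/2 this sends x^k to (1/2)^k x^k
x^2 ↦ 1/4 x^2
x^3 ↦ 1/8 x^3
x^5 ↦ 1/32 x^5
applying this coordinatewise to f: exp(τθ) f = (7/64)x^5 - (5/16)x^3 + (5/8)x^2 + 3

the image equals g(x) = (7/64)x^5 - (5/16)x^3 + (5/8)x^2 + 3


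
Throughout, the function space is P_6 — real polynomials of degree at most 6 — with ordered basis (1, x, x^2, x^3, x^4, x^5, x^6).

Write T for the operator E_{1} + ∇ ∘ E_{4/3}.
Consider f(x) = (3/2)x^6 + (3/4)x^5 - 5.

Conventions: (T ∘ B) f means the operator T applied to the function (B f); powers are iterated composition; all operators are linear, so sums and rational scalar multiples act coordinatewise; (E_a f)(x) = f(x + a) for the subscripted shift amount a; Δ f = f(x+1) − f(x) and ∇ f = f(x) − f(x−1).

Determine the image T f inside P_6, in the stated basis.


E_{1} f = (3/2)x^6 + (39/4)x^5 + (105/4)x^4 + (75/2)x^3 + 30x^2 + (51/4)x - 11/4
E_{4/3} f = (3/2)x^6 + (51/4)x^5 + 45x^4 + (760/9)x^3 + (800/9)x^2 + (448/9)x + 1601/243
∇ E_{4/3} f = 9x^5 + (165/4)x^4 + (165/2)x^3 + (265/3)x^2 + (1789/36)x + 139/12
(E_{1} + ∇ ∘ E_{4/3}) f = (3/2)x^6 + (75/4)x^5 + (135/2)x^4 + 120x^3 + (355/3)x^2 + (562/9)x + 53/6

the image equals g(x) = (3/2)x^6 + (75/4)x^5 + (135/2)x^4 + 120x^3 + (355/3)x^2 + (562/9)x + 53/6


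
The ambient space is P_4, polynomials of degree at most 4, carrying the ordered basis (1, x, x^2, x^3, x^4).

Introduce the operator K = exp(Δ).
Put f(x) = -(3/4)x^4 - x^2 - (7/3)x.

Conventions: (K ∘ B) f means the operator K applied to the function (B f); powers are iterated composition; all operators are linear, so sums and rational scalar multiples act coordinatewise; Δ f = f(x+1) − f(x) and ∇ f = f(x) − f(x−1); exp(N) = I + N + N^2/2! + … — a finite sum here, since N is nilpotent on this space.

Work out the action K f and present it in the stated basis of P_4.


order-1 term: -3x^3 - (9/2)x^2 - 5x - 49/12
order-2 term: -(9/2)x^2 - 9x - 25/4
order-3 term: -3x - 9/2
order-4 term: -3/4
the series for exp(Δ) f terminates at order 4
exp(Δ) f = -(3/4)x^4 - 3x^3 - 10x^2 - (58/3)x - 187/12

the result is g(x) = -(3/4)x^4 - 3x^3 - 10x^2 - (58/3)x - 187/12


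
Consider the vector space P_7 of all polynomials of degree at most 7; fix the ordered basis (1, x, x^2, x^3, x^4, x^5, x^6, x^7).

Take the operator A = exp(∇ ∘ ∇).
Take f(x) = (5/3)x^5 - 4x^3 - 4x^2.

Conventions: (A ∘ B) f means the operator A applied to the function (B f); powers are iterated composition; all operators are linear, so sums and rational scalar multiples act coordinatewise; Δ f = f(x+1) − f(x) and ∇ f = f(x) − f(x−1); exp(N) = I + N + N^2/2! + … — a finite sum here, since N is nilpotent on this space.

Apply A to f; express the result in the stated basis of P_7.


order-1 term: (100/3)x^3 - 100x^2 + (278/3)x - 34
order-2 term: 100x - 200
the series for exp(∇ ∘ ∇) f terminates at order 2
exp(∇ ∘ ∇) f = (5/3)x^5 + (88/3)x^3 - 104x^2 + (578/3)x - 234

g(x) = (5/3)x^5 + (88/3)x^3 - 104x^2 + (578/3)x - 234


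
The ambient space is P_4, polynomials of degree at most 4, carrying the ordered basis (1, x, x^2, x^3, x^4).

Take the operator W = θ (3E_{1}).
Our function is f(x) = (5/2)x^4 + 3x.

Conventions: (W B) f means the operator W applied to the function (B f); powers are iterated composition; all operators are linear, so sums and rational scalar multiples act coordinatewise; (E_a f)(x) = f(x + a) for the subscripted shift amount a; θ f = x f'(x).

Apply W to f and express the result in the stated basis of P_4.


E_{1} f = (5/2)x^4 + 10x^3 + 15x^2 + 13x + 11/2
(3E_{1}) f = (15/2)x^4 + 30x^3 + 45x^2 + 39x + 33/2
θ (3E_{1}) f = 30x^4 + 90x^3 + 90x^2 + 39x

the image equals g(x) = 30x^4 + 90x^3 + 90x^2 + 39x


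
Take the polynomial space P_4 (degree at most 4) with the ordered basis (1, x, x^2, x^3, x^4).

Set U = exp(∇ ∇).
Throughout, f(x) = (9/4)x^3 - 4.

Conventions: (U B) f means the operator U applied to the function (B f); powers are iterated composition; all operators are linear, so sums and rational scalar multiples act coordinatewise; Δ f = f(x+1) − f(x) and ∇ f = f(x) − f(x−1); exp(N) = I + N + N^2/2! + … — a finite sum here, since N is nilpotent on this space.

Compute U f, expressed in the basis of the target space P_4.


the image equals g(x) = (9/4)x^3 + (27/2)x - 35/2

order-1 term: (27/2)x - 27/2
the series for exp(∇ ∇) f terminates at order 1
exp(∇ ∇) f = (9/4)x^3 + (27/2)x - 35/2


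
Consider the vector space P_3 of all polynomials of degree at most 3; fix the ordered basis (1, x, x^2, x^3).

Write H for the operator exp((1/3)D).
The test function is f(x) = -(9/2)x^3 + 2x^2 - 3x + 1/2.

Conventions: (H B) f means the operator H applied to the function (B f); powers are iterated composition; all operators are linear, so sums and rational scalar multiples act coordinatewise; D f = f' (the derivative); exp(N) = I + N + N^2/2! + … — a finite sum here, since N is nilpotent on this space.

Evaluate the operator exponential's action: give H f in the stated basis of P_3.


the result is g(x) = -(9/2)x^3 - (5/2)x^2 - (19/6)x - 4/9

order-1 term: -(9/2)x^2 + (4/3)x - 1
order-2 term: -(3/2)x + 2/9
order-3 term: -1/6
the series for exp((1/3)D) f terminates at order 3
exp((1/3)D) f = -(9/2)x^3 - (5/2)x^2 - (19/6)x - 4/9


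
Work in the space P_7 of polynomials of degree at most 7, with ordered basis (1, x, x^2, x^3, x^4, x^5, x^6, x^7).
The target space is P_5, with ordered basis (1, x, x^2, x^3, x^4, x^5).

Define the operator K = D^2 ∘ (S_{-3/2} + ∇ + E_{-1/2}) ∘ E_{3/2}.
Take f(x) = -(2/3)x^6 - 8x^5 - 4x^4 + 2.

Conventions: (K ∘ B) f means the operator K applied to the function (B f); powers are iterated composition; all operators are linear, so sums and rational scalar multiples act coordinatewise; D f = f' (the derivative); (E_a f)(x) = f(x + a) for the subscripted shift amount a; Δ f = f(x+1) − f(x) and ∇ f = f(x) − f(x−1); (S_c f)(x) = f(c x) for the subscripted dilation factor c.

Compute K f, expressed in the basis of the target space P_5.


g(x) = -(3965/16)x^4 + (7225/4)x^3 - (52983/8)x^2 + (12281/4)x - 42077/16

E_{3/2} f = -(2/3)x^6 - 14x^5 - (173/2)x^4 - 249x^3 - (2997/8)x^2 - (2295/8)x - 2771/32
S_{-3/2} E_{3/2} f = -(243/32)x^6 + (1701/16)x^5 - (14013/32)x^4 + (6723/8)x^3 - (26973/32)x^2 + (6885/16)x - 2771/32
∇ E_{3/2} f = -4x^5 - 60x^4 - (658/3)x^3 - 358x^2 - (1129/4)x - 1057/12
E_{-1/2} E_{3/2} f = -(2/3)x^6 - 12x^5 - 54x^4 - (328/3)x^3 - 114x^2 - 60x - 32/3
(S_{-3/2} + ∇ + E_{-1/2}) E_{3/2} f = -(793/96)x^6 + (1445/16)x^5 - (17661/32)x^4 + (12281/24)x^3 - (42077/32)x^2 + (1409/16)x - 5931/32
D (S_{-3/2} + ∇ + E_{-1/2}) E_{3/2} f = -(793/16)x^5 + (7225/16)x^4 - (17661/8)x^3 + (12281/8)x^2 - (42077/16)x + 1409/16
D D (S_{-3/2} + ∇ + E_{-1/2}) E_{3/2} f = -(3965/16)x^4 + (7225/4)x^3 - (52983/8)x^2 + (12281/4)x - 42077/16


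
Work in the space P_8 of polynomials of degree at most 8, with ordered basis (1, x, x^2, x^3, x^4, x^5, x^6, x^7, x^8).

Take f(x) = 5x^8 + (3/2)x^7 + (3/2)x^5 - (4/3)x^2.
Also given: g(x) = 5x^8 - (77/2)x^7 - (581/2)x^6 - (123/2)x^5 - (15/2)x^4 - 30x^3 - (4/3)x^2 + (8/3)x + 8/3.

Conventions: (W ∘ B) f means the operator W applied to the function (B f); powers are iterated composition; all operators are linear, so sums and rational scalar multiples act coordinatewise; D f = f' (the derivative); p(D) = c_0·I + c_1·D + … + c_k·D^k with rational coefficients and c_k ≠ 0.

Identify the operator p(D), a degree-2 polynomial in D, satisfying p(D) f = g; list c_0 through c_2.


c_0 = 1, c_1 = -1, c_2 = -1

D^0 f = 5x^8 + (3/2)x^7 + (3/2)x^5 - (4/3)x^2
D^1 f = 40x^7 + (21/2)x^6 + (15/2)x^4 - (8/3)x
D^2 f = 280x^6 + 63x^5 + 30x^3 - 8/3
matching coefficients of g against c_0 f + c_1 Df + … from the top degree down determines the c_i
solution: c_0 = 1, c_1 = -1, c_2 = -1


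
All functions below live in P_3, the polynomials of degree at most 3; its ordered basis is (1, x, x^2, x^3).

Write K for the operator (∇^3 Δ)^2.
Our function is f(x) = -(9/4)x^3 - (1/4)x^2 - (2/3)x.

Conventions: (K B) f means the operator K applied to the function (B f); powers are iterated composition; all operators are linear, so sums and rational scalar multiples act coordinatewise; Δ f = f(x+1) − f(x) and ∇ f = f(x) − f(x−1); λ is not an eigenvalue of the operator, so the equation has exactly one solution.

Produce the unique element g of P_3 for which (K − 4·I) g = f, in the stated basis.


write g with unknown coordinates in the stated basis and equate coefficients in (K − 4·I) g = f
solving from the highest basis element down gives g = (9/16)x^3 + (1/16)x^2 + (1/6)x
check: K g = 0
so K g − 4·g = -(9/4)x^3 - (1/4)x^2 - (2/3)x = f ✓

g(x) = (9/16)x^3 + (1/16)x^2 + (1/6)x


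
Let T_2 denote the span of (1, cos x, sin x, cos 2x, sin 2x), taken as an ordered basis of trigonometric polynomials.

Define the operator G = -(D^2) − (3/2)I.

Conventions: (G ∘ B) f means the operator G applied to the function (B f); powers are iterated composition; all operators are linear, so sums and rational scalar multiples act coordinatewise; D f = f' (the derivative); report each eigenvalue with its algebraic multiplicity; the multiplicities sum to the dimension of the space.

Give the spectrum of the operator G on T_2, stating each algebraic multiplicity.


image of 1: -3/2
image of cos x: -(1/2)cos x
image of sin x: -(1/2)sin x
image of cos 2x: (5/2)cos 2x
image of sin 2x: (5/2)sin 2x
the matrix is diagonal; its diagonal is (-3/2, -1/2, -1/2, 5/2, 5/2)
for a triangular matrix the eigenvalues are the diagonal entries, with algebraic multiplicity their repetition count

λ = -3/2 (multiplicity 1), λ = -1/2 (multiplicity 2), λ = 5/2 (multiplicity 2)


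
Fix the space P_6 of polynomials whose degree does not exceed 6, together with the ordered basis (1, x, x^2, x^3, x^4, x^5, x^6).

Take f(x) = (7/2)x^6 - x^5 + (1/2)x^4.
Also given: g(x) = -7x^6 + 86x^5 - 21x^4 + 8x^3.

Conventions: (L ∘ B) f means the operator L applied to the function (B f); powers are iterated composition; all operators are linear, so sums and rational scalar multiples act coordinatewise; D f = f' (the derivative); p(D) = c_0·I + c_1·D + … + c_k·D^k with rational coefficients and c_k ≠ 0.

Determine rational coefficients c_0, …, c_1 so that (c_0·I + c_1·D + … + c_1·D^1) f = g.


p(D) = -2·I + 4·D, i.e. c_0 = -2, c_1 = 4

D^0 f = (7/2)x^6 - x^5 + (1/2)x^4
D^1 f = 21x^5 - 5x^4 + 2x^3
matching coefficients of g against c_0 f + c_1 Df + … from the top degree down determines the c_i
solution: c_0 = -2, c_1 = 4


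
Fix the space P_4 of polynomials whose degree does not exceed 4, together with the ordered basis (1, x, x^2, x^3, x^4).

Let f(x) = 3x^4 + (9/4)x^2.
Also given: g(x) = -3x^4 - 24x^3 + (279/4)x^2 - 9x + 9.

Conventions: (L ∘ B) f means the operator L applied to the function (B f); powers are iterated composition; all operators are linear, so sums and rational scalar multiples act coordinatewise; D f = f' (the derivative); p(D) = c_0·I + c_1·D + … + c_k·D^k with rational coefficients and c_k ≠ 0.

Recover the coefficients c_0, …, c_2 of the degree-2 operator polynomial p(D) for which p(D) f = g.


p(D) = -I − 2·D + 2·D^2, i.e. c_0 = -1, c_1 = -2, c_2 = 2

D^0 f = 3x^4 + (9/4)x^2
D^1 f = 12x^3 + (9/2)x
D^2 f = 36x^2 + 9/2
matching coefficients of g against c_0 f + c_1 Df + … from the top degree down determines the c_i
solution: c_0 = -1, c_1 = -2, c_2 = 2


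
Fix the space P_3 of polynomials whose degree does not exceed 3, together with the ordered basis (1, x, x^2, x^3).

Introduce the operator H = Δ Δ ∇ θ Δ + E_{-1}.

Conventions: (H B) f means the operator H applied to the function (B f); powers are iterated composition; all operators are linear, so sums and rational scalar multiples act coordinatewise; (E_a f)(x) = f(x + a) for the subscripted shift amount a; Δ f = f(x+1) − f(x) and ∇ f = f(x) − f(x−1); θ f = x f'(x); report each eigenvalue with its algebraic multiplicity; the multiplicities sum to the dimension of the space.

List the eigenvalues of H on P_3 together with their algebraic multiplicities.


image of 1: 1
image of x: x - 1
image of x^2: x^2 - 2x + 1
image of x^3: x^3 - 3x^2 + 3x - 1
the matrix is upper triangular; its diagonal is (1, 1, 1, 1)
for a triangular matrix the eigenvalues are the diagonal entries, with algebraic multiplicity their repetition count

λ = 1 (multiplicity 4)


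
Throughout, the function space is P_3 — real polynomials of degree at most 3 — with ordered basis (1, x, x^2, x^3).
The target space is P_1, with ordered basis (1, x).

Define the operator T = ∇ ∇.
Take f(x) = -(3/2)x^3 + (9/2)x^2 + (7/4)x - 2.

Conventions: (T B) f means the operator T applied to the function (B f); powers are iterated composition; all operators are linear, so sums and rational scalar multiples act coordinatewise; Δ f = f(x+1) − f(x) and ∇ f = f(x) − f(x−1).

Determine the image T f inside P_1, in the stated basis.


the image equals g(x) = -9x + 18

∇ f = -(9/2)x^2 + (27/2)x - 17/4
∇ ∇ f = -9x + 18


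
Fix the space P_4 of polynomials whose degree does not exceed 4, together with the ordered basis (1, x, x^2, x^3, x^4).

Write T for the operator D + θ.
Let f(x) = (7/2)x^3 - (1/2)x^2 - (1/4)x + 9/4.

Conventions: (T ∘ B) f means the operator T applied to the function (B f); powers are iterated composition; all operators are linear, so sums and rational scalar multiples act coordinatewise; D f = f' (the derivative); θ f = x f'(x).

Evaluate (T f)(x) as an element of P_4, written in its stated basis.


D f = (21/2)x^2 - x - 1/4
θ f = (21/2)x^3 - x^2 - (1/4)x
(D + θ) f = (21/2)x^3 + (19/2)x^2 - (5/4)x - 1/4

g(x) = (21/2)x^3 + (19/2)x^2 - (5/4)x - 1/4


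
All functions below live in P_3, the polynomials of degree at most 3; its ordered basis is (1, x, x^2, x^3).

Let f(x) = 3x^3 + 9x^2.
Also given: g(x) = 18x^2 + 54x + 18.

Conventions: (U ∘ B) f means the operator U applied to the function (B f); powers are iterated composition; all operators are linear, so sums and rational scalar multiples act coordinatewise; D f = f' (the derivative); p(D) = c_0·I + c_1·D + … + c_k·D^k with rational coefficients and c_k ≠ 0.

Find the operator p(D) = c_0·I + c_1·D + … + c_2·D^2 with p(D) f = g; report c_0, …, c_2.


D^0 f = 3x^3 + 9x^2
D^1 f = 9x^2 + 18x
D^2 f = 18x + 18
matching coefficients of g against c_0 f + c_1 Df + … from the top degree down determines the c_i
solution: c_0 = 0, c_1 = 2, c_2 = 1

p(D) = 2·D + D^2, i.e. c_0 = 0, c_1 = 2, c_2 = 1


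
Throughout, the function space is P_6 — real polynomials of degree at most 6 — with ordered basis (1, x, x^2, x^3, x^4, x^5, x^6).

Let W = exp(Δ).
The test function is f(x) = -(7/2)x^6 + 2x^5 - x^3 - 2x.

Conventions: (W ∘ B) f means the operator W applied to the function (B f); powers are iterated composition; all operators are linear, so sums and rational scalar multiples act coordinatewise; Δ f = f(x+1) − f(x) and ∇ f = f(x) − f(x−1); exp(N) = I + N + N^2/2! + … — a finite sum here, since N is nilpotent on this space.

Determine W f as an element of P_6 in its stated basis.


order-1 term: -21x^5 - (85/2)x^4 - 50x^3 - (71/2)x^2 - 14x - 9/2
order-2 term: -(105/2)x^4 - 190x^3 - (615/2)x^2 - 248x - 163/2
order-3 term: -70x^3 - 295x^2 - 465x - 266
order-4 term: -(105/2)x^2 - 200x - 415/2
order-5 term: -21x - 101/2
order-6 term: -7/2
the series for exp(Δ) f terminates at order 6
exp(Δ) f = -(7/2)x^6 - 19x^5 - 95x^4 - 311x^3 - (1381/2)x^2 - 950x - 1227/2

g(x) = -(7/2)x^6 - 19x^5 - 95x^4 - 311x^3 - (1381/2)x^2 - 950x - 1227/2


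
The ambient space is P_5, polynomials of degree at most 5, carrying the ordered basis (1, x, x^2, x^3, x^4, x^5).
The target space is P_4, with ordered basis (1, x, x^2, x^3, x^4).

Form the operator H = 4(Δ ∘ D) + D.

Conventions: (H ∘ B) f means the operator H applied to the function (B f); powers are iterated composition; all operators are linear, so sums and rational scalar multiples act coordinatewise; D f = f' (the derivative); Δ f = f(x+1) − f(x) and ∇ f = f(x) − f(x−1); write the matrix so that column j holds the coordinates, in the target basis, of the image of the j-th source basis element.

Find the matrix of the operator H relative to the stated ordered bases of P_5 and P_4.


the matrix is [[0, 1, 8, 12, 16, 20]; [0, 0, 2, 24, 48, 80]; [0, 0, 0, 3, 48, 120]; [0, 0, 0, 0, 4, 80]; [0, 0, 0, 0, 0, 5]] (rows listed top to bottom)

image of 1: 0
image of x: 1
image of x^2: 2x + 8
image of x^3: 3x^2 + 24x + 12
image of x^4: 4x^3 + 48x^2 + 48x + 16
image of x^5: 5x^4 + 80x^3 + 120x^2 + 80x + 20
each image's coordinates form column j of the matrix


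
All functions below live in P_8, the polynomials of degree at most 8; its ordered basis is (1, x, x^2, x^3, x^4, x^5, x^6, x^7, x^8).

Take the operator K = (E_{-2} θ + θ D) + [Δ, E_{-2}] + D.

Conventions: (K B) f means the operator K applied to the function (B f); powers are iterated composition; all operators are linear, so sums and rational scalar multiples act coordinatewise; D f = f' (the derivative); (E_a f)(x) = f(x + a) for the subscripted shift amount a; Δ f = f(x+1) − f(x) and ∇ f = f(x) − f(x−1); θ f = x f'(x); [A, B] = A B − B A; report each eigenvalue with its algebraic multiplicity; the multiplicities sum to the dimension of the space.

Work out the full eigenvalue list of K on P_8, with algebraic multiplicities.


image of 1: 0
image of x: x - 1
image of x^2: 2x^2 - 4x + 8
image of x^3: 3x^3 - 9x^2 + 36x - 24
image of x^4: 4x^4 - 16x^3 + 96x^2 - 128x + 64
image of x^5: 5x^5 - 25x^4 + 200x^3 - 400x^2 + 400x - 160
image of x^6: 6x^6 - 36x^5 + 360x^4 - 960x^3 + 1440x^2 - 1152x + 384
image of x^7: 7x^7 - 49x^6 + 588x^5 - 1960x^4 + 3920x^3 - 4704x^2 + 3136x - 896
image of x^8: 8x^8 - 64x^7 + 896x^6 - 3584x^5 + 8960x^4 - 14336x^3 + 14336x^2 - 8192x + 2048
the matrix is upper triangular; its diagonal is (0, 1, 2, 3, 4, 5, 6, 7, 8)
for a triangular matrix the eigenvalues are the diagonal entries, with algebraic multiplicity their repetition count

λ = 0 (multiplicity 1), λ = 1 (multiplicity 1), λ = 2 (multiplicity 1), λ = 3 (multiplicity 1), λ = 4 (multiplicity 1), λ = 5 (multiplicity 1), λ = 6 (multiplicity 1), λ = 7 (multiplicity 1), λ = 8 (multiplicity 1)


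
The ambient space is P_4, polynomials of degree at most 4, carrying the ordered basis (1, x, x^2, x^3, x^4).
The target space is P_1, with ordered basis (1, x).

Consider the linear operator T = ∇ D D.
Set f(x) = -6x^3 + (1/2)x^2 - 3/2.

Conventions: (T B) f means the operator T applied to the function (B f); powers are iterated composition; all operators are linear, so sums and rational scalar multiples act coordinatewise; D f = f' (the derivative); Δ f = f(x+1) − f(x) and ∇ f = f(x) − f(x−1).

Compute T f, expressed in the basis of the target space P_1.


g(x) = -36

D f = -18x^2 + x
D D f = -36x + 1
∇ D D f = -36


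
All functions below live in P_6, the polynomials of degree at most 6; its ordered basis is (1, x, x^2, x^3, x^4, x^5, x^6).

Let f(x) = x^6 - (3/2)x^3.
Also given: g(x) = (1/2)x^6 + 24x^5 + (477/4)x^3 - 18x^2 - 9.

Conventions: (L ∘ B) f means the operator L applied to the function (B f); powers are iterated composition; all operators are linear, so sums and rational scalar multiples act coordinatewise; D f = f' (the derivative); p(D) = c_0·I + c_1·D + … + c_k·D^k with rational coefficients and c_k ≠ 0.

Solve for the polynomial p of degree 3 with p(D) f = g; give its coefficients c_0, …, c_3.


D^0 f = x^6 - (3/2)x^3
D^1 f = 6x^5 - (9/2)x^2
D^2 f = 30x^4 - 9x
D^3 f = 120x^3 - 9
matching coefficients of g against c_0 f + c_1 Df + … from the top degree down determines the c_i
solution: c_0 = 1/2, c_1 = 4, c_2 = 0, c_3 = 1

p(D) = (1/2)·I + 4·D + D^3, i.e. c_0 = 1/2, c_1 = 4, c_2 = 0, c_3 = 1


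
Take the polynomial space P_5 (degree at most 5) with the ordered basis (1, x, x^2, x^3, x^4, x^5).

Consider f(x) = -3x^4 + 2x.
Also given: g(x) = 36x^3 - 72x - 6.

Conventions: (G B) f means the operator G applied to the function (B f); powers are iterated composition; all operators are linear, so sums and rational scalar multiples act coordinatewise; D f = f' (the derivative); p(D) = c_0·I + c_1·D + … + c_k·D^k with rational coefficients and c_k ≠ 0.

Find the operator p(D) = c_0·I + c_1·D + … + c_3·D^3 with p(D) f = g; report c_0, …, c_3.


p(D) = -3·D + D^3, i.e. c_0 = 0, c_1 = -3, c_2 = 0, c_3 = 1

D^0 f = -3x^4 + 2x
D^1 f = -12x^3 + 2
D^2 f = -36x^2
D^3 f = -72x
matching coefficients of g against c_0 f + c_1 Df + … from the top degree down determines the c_i
solution: c_0 = 0, c_1 = -3, c_2 = 0, c_3 = 1


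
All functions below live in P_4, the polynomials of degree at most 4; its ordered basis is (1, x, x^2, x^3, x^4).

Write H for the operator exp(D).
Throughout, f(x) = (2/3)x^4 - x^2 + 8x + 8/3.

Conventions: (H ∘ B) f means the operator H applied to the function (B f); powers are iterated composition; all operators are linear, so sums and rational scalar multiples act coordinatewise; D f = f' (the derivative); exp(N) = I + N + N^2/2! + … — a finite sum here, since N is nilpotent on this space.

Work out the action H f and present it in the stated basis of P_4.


the result is g(x) = (2/3)x^4 + (8/3)x^3 + 3x^2 + (26/3)x + 31/3

order-1 term: (8/3)x^3 - 2x + 8
order-2 term: 4x^2 - 1
order-3 term: (8/3)x
order-4 term: 2/3
the series for exp(D) f terminates at order 4
exp(D) f = (2/3)x^4 + (8/3)x^3 + 3x^2 + (26/3)x + 31/3


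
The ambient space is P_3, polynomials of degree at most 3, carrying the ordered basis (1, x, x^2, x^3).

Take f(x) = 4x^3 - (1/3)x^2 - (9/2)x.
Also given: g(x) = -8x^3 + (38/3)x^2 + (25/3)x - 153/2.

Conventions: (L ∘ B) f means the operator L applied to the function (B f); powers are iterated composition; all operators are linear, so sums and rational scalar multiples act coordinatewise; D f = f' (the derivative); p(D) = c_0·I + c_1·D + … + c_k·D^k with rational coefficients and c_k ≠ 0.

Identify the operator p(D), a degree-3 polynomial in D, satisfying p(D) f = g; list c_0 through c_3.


D^0 f = 4x^3 - (1/3)x^2 - (9/2)x
D^1 f = 12x^2 - (2/3)x - 9/2
D^2 f = 24x - 2/3
D^3 f = 24
matching coefficients of g against c_0 f + c_1 Df + … from the top degree down determines the c_i
solution: c_0 = -2, c_1 = 1, c_2 = 0, c_3 = -3

c_0 = -2, c_1 = 1, c_2 = 0, c_3 = -3


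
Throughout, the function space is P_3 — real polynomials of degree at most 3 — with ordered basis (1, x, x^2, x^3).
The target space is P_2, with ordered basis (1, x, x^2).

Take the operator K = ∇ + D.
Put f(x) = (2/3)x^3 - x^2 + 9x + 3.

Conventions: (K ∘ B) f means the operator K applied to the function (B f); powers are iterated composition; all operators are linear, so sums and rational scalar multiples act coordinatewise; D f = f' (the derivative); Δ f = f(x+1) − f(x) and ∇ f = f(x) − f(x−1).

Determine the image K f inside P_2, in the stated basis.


∇ f = 2x^2 - 4x + 32/3
D f = 2x^2 - 2x + 9
(∇ + D) f = 4x^2 - 6x + 59/3

g(x) = 4x^2 - 6x + 59/3


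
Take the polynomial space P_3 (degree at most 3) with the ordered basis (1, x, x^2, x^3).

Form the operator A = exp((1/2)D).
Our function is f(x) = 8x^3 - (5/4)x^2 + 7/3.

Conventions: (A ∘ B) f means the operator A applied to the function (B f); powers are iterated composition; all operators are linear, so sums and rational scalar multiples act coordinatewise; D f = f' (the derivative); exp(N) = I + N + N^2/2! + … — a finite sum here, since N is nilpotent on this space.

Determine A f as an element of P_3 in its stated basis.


the image equals g(x) = 8x^3 + (43/4)x^2 + (19/4)x + 145/48

order-1 term: 12x^2 - (5/4)x
order-2 term: 6x - 5/16
order-3 term: 1
the series for exp((1/2)D) f terminates at order 3
exp((1/2)D) f = 8x^3 + (43/4)x^2 + (19/4)x + 145/48


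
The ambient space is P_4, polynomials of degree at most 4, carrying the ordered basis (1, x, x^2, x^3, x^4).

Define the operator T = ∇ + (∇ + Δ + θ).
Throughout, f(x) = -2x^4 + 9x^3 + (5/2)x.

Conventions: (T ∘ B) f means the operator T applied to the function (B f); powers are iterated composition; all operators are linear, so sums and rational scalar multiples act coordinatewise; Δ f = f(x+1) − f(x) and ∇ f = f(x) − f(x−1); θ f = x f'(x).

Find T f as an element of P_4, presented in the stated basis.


∇ f = -8x^3 + 39x^2 - 35x + 27/2
∇ f = -8x^3 + 39x^2 - 35x + 27/2
Δ f = -8x^3 + 15x^2 + 19x + 19/2
θ f = -8x^4 + 27x^3 + (5/2)x
(∇ + Δ + θ) f = -8x^4 + 11x^3 + 54x^2 - (27/2)x + 23
(∇ + (∇ + Δ + θ)) f = -8x^4 + 3x^3 + 93x^2 - (97/2)x + 73/2

the result is g(x) = -8x^4 + 3x^3 + 93x^2 - (97/2)x + 73/2


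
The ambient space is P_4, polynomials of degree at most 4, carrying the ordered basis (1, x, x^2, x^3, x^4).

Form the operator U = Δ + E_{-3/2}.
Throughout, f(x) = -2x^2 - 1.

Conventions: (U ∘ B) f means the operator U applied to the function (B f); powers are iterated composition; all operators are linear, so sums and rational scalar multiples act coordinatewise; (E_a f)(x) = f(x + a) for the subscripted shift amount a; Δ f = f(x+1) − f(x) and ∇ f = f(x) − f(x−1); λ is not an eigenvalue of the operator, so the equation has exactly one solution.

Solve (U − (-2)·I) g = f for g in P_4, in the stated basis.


write g with unknown coordinates in the stated basis and equate coefficients in (U − (-2)·I) g = f
solving from the highest basis element down gives g = -(2/3)x^2 - (2/9)x + 19/54
check: U g = -(2/3)x^2 + (4/9)x - 46/27
so U g − (-2)·g = -2x^2 - 1 = f ✓

the image equals g(x) = -(2/3)x^2 - (2/9)x + 19/54


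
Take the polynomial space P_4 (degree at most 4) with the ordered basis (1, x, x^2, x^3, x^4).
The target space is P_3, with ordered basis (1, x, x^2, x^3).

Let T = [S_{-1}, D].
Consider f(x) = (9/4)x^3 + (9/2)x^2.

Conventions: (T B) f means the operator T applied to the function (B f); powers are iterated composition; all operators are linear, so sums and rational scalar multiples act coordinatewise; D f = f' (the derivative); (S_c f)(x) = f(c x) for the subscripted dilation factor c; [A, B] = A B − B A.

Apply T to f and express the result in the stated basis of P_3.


g(x) = (27/2)x^2 - 18x

D f = (27/4)x^2 + 9x
S_{-1} D f = (27/4)x^2 - 9x
S_{-1} f = -(9/4)x^3 + (9/2)x^2
D S_{-1} f = -(27/4)x^2 + 9x
[S_{-1}, D] f = (27/2)x^2 - 18x


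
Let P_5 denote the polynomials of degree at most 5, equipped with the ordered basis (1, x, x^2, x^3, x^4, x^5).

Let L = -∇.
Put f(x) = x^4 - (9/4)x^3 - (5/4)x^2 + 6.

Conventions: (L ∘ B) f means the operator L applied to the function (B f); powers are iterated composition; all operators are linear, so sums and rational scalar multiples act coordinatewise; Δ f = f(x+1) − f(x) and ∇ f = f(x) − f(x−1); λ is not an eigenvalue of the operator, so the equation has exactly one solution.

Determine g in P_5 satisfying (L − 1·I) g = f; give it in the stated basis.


g(x) = -x^4 + (25/4)x^3 - (47/2)x^2 + (279/4)x - 213/2

write g with unknown coordinates in the stated basis and equate coefficients in (L − 1·I) g = f
solving from the highest basis element down gives g = -x^4 + (25/4)x^3 - (47/2)x^2 + (279/4)x - 213/2
check: L g = 4x^3 - (99/4)x^2 + (279/4)x - 201/2
so L g − 1·g = x^4 - (9/4)x^3 - (5/4)x^2 + 6 = f ✓


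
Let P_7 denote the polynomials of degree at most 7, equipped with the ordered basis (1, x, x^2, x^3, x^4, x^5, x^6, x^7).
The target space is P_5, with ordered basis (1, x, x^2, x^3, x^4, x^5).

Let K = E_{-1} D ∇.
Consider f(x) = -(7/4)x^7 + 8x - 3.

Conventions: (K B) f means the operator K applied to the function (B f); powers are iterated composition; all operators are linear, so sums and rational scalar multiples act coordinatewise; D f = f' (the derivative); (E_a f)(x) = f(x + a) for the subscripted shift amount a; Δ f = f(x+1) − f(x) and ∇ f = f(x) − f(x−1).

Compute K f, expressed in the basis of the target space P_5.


∇ f = -(49/4)x^6 + (147/4)x^5 - (245/4)x^4 + (245/4)x^3 - (147/4)x^2 + (49/4)x + 25/4
D ∇ f = -(147/2)x^5 + (735/4)x^4 - 245x^3 + (735/4)x^2 - (147/2)x + 49/4
E_{-1} D ∇ f = -(147/2)x^5 + (2205/4)x^4 - 1715x^3 + (11025/4)x^2 - (4557/2)x + 3087/4

g(x) = -(147/2)x^5 + (2205/4)x^4 - 1715x^3 + (11025/4)x^2 - (4557/2)x + 3087/4


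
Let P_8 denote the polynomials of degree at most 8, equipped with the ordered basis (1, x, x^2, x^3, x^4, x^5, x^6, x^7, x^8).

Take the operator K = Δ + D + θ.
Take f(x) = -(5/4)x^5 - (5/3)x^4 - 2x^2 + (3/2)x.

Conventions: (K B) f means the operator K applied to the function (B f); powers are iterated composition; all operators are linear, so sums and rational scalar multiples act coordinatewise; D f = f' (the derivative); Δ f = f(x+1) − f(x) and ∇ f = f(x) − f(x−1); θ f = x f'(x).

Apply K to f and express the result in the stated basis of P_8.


Δ f = -(25/4)x^4 - (115/6)x^3 - (45/2)x^2 - (203/12)x - 41/12
D f = -(25/4)x^4 - (20/3)x^3 - 4x + 3/2
θ f = -(25/4)x^5 - (20/3)x^4 - 4x^2 + (3/2)x
(Δ + D + θ) f = -(25/4)x^5 - (115/6)x^4 - (155/6)x^3 - (53/2)x^2 - (233/12)x - 23/12

the result is g(x) = -(25/4)x^5 - (115/6)x^4 - (155/6)x^3 - (53/2)x^2 - (233/12)x - 23/12


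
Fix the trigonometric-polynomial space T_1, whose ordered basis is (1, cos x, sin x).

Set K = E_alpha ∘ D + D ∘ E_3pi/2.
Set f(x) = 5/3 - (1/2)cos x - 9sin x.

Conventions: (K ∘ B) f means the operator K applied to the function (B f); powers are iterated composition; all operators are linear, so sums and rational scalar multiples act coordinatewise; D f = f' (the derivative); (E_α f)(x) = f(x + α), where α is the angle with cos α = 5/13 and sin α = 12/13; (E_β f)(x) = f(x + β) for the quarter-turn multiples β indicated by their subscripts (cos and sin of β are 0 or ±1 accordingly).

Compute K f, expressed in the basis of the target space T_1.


the image equals g(x) = -(7/2)cos x - (1/2)sin x

D f = -9cos x + (1/2)sin x
E_alpha D f = -3cos x + (17/2)sin x
E_3pi/2 f = 5/3 + 9cos x - (1/2)sin x
D E_3pi/2 f = -(1/2)cos x - 9sin x
(E_alpha ∘ D + D ∘ E_3pi/2) f = -(7/2)cos x - (1/2)sin x


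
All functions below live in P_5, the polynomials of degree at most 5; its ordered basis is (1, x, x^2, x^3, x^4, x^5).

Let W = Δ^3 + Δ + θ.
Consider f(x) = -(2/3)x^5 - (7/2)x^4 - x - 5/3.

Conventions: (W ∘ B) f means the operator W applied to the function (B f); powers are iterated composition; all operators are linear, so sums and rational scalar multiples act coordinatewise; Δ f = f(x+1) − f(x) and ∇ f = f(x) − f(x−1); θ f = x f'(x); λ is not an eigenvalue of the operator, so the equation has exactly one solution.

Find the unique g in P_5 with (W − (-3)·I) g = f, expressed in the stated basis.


write g with unknown coordinates in the stated basis and equate coefficients in (W − (-3)·I) g = f
solving from the highest basis element down gives g = -(1/12)x^5 - (37/84)x^4 + (109/252)x^3 + (201/140)x^2 + (2371/420)x + 3079/540
check: W g = -(5/12)x^5 - (61/28)x^4 - (109/84)x^3 - (603/140)x^2 - (2511/140)x - 3379/180
so W g − (-3)·g = -(2/3)x^5 - (7/2)x^4 - x - 5/3 = f ✓

the image equals g(x) = -(1/12)x^5 - (37/84)x^4 + (109/252)x^3 + (201/140)x^2 + (2371/420)x + 3079/540


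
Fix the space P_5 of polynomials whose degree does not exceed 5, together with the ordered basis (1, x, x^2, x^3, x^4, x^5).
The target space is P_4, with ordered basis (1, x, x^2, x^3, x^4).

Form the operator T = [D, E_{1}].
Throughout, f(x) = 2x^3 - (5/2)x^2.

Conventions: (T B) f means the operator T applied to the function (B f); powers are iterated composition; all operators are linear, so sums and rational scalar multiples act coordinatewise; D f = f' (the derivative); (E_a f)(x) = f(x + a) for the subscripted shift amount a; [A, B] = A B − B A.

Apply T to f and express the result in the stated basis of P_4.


the image equals g(x) = 0

E_{1} f = 2x^3 + (7/2)x^2 + x - 1/2
D E_{1} f = 6x^2 + 7x + 1
D f = 6x^2 - 5x
E_{1} D f = 6x^2 + 7x + 1
[D, E_{1}] f = 0


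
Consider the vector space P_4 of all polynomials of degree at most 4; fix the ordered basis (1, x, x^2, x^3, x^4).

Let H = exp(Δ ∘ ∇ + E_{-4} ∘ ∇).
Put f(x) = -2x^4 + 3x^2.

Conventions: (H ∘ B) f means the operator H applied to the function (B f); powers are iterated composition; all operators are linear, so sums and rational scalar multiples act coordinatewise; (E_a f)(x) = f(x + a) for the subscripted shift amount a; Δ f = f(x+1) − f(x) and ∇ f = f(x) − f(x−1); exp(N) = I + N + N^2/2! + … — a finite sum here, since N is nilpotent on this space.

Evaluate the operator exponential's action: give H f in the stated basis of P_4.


order-1 term: -8x^3 + 84x^2 - 482x + 713
order-2 term: -12x^2 + 168x - 779
order-3 term: -8x + 84
order-4 term: -2
the series for exp(Δ ∘ ∇ + E_{-4} ∘ ∇) f terminates at order 4
exp(Δ ∘ ∇ + E_{-4} ∘ ∇) f = -2x^4 - 8x^3 + 75x^2 - 322x + 16

the result is g(x) = -2x^4 - 8x^3 + 75x^2 - 322x + 16


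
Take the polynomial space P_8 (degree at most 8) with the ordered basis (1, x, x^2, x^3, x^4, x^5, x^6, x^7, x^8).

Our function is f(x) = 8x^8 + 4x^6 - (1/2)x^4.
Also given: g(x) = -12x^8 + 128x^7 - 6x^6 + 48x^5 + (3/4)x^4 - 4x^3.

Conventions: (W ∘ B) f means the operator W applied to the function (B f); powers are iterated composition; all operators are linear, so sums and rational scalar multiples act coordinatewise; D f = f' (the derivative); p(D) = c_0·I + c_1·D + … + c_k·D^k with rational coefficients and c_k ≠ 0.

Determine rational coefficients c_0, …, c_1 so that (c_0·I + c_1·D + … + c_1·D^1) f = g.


D^0 f = 8x^8 + 4x^6 - (1/2)x^4
D^1 f = 64x^7 + 24x^5 - 2x^3
matching coefficients of g against c_0 f + c_1 Df + … from the top degree down determines the c_i
solution: c_0 = -3/2, c_1 = 2

c_0 = -3/2, c_1 = 2


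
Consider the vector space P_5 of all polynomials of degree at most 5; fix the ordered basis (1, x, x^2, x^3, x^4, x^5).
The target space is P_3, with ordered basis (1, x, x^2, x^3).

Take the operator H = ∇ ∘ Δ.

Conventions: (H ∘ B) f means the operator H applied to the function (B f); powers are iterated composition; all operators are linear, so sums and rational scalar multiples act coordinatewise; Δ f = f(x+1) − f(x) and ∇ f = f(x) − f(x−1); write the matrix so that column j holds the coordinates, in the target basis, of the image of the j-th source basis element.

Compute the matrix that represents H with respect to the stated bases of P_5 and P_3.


the matrix is [[0, 0, 2, 0, 2, 0]; [0, 0, 0, 6, 0, 10]; [0, 0, 0, 0, 12, 0]; [0, 0, 0, 0, 0, 20]] (rows listed top to bottom)

image of 1: 0
image of x: 0
image of x^2: 2
image of x^3: 6x
image of x^4: 12x^2 + 2
image of x^5: 20x^3 + 10x
each image's coordinates form column j of the matrix
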